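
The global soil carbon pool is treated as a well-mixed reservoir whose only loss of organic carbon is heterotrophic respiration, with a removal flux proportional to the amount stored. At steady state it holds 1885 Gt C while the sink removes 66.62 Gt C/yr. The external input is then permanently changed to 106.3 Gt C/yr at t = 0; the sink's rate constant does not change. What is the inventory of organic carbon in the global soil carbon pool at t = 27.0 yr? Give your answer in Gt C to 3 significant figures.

2580 Gt C

τ = M₀/F₀ = 1885/66.62 = 28.29 yr; rate constant k = 1/τ.
New steady state M_∞ = F₁/k = F₁·τ = 106.3 × 28.29 = 3007.7 Gt C.
M(t) = M_∞ + (M₀ − M_∞)·e^(−t/τ); t/τ = 27.0/28.29 = 0.9542, so e^(−t/τ) = 0.3851.
M(t) = 3007.7 − 1123 × 0.3851 = 2575.4 Gt C.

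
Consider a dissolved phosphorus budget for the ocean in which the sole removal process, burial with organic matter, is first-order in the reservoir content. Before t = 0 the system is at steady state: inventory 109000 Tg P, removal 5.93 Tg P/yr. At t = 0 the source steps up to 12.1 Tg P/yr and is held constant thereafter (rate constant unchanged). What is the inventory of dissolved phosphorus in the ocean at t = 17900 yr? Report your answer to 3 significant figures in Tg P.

Residence time τ = M₀/F₀ = 18380 yr. The eventual steady state is M_∞ = M₀·(F₁/F₀) = 109000 × 12.1/5.93 = 222410 Tg P.
The anomaly ΔM(t) = M(t) − M_∞ decays as ΔM₀·e^(−t/τ) with ΔM₀ = 109000 − 222410 = −113400 Tg P.
At t = 17900 yr, e^(−t/τ) = e^(−0.9738) = 0.3776, so ΔM = −42830 Tg P and M = 222410 − 42830 = 179580 Tg P.

180000 Tg P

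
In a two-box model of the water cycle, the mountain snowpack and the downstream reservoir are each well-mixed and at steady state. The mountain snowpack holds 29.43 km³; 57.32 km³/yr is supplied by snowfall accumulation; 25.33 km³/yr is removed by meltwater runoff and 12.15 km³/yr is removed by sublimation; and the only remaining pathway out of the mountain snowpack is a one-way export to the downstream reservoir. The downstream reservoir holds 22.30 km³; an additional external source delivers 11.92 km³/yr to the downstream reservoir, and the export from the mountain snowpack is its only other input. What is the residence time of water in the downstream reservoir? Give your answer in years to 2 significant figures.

0.70 yr

Balance the mountain snowpack: ΣF_in = 57.320 km³/yr.
Export to the downstream reservoir = ΣF_in − (25.33 + 12.15) = 19.840 km³/yr.
Total input to the downstream reservoir = 19.840 + 11.92 = 31.760 km³/yr; at steady state this equals its total output.
τ = M / F = 22.30 / 31.760 = 0.7021 yr.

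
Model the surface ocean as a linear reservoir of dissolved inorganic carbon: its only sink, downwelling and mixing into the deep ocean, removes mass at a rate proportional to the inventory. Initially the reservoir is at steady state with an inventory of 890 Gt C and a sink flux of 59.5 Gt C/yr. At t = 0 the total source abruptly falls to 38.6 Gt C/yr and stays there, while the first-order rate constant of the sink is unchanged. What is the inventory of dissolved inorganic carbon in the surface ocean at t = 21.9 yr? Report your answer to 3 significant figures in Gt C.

Residence time τ = M₀/F₀ = 14.96 yr. The eventual steady state is M_∞ = M₀·(F₁/F₀) = 890 × 38.6/59.5 = 577.38 Gt C.
The anomaly ΔM(t) = M(t) − M_∞ decays as ΔM₀·e^(−t/τ) with ΔM₀ = 890 − 577.38 = 312.6 Gt C.
At t = 21.9 yr, e^(−t/τ) = e^(−1.464) = 0.2313, so ΔM = 72.30 Gt C and M = 577.38 + 72.30 = 649.68 Gt C.

650 Gt C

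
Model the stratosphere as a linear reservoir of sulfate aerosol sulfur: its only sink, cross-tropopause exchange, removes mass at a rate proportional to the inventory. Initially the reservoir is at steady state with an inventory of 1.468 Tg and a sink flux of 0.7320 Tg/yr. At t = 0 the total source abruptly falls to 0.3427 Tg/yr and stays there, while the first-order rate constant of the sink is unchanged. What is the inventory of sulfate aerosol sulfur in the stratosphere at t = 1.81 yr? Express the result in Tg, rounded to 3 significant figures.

1.00 Tg

The sink rate constant is k = F₀/M₀ = 0.7320/1.468 = 0.4986 yr⁻¹.
Solving dM/dt = F₁ − kM with M(0) = M₀ gives M(t) = F₁/k + (M₀ − F₁/k)·e^(−kt).
F₁/k = 0.3427/0.4986 = 0.68727 Tg; kt = 0.4986 × 1.81 = 0.9025, e^(−kt) = 0.4055.
M(1.81) = 0.68727 + (1.468 − 0.68727) × 0.4055 = 0.68727 + 0.3166 = 1.0039 Tg.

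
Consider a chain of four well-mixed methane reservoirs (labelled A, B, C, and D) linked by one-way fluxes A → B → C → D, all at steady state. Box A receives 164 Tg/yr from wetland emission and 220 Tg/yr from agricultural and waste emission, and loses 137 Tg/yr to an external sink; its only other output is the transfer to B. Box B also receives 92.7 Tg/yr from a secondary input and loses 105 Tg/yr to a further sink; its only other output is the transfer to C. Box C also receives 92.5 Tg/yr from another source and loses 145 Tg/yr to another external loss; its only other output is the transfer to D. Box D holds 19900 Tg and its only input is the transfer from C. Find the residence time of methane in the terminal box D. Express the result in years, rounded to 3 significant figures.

Box A: F(A→B) = (164 + 220) − 137 = 247.00 Tg/yr.
Box B: F(B→C) = (247.00 + 92.7) − 105 = 234.70 Tg/yr.
Box C: F(C→D) = (234.70 + 92.5) − 145 = 182.20 Tg/yr.
Box D throughput = its input = 182.20 Tg/yr; τ = 19900 / 182.20 = 109.2 yr.

109 yr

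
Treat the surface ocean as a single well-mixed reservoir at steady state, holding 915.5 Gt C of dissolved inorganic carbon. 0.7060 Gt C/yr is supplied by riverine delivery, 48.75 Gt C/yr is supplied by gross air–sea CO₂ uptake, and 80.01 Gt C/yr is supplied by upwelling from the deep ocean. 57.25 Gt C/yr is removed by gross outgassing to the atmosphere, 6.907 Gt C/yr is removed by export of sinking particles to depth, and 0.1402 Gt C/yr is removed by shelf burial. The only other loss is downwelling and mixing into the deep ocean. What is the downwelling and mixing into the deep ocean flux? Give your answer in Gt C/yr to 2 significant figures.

65 Gt C/yr

At steady state ΣF_in = ΣF_out.
ΣF_in = 0.7060 + 48.75 + 80.01 = 129.47 Gt C/yr.
Downwelling and mixing into the deep ocean flux = ΣF_in − (57.25 + 6.907 + 0.1402) = 129.47 − 64.30 = 65.17 Gt C/yr.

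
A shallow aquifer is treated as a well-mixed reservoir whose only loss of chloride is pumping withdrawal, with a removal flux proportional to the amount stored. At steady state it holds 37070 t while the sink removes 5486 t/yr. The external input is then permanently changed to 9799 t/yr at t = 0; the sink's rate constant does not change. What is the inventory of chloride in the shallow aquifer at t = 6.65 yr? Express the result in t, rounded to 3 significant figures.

τ = M₀/F₀ = 37070/5486 = 6.757 yr; rate constant k = 1/τ.
New steady state M_∞ = F₁/k = F₁·τ = 9799 × 6.757 = 66214 t.
M(t) = M_∞ + (M₀ − M_∞)·e^(−t/τ); t/τ = 6.65/6.757 = 0.9841, so e^(−t/τ) = 0.3738.
M(t) = 66214 − 29140 × 0.3738 = 55321 t.

55300 t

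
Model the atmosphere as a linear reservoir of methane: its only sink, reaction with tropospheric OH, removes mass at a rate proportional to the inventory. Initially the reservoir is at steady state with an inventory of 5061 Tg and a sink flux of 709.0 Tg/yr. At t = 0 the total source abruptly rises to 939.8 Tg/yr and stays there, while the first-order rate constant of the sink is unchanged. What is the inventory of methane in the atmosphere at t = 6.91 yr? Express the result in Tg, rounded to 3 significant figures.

6080 Tg

Residence time τ = M₀/F₀ = 7.138 yr. The eventual steady state is M_∞ = M₀·(F₁/F₀) = 5061 × 939.8/709.0 = 6708.5 Tg.
The anomaly ΔM(t) = M(t) − M_∞ decays as ΔM₀·e^(−t/τ) with ΔM₀ = 5061 − 6708.5 = −1648 Tg.
At t = 6.91 yr, e^(−t/τ) = e^(−0.9680) = 0.3798, so ΔM = −625.8 Tg and M = 6708.5 − 625.8 = 6082.7 Tg.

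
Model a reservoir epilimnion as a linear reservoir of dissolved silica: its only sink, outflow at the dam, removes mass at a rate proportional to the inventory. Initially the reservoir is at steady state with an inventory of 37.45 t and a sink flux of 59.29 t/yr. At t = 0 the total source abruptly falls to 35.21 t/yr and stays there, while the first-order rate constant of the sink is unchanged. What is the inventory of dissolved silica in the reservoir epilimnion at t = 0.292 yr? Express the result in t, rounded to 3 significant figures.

31.8 t

τ = M₀/F₀ = 37.45/59.29 = 0.6316 yr; rate constant k = 1/τ.
New steady state M_∞ = F₁/k = F₁·τ = 35.21 × 0.6316 = 22.240 t.
M(t) = M_∞ + (M₀ − M_∞)·e^(−t/τ); t/τ = 0.292/0.6316 = 0.4623, so e^(−t/τ) = 0.6298.
M(t) = 22.240 + 15.21 × 0.6298 = 31.820 t.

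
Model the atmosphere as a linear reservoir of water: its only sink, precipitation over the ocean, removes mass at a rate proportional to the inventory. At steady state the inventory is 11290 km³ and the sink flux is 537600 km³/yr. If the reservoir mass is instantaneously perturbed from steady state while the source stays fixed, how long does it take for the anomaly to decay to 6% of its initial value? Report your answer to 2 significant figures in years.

0.059 yr

For a linear reservoir the anomaly decays as exp(−t/τ) with τ = M/F = 11290/537600 = 0.02100 yr.
exp(−t/τ) = 0.06 ⇒ t = −τ ln(0.06) = 0.02100 × 2.813 = 0.05908 yr.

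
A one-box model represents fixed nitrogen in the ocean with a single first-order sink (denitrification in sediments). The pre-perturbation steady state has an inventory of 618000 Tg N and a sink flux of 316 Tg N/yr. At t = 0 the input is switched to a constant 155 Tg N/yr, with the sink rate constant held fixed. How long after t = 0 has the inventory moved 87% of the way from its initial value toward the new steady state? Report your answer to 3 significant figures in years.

τ = M₀/F₀ = 618000/316 = 1956 yr.
The remaining gap fraction is e^(−t/τ); 87% covered ⇒ e^(−t/τ) = 0.130.
t = −τ ln(0.130) = 1956 × 2.040 = 3990 yr.

3990 yr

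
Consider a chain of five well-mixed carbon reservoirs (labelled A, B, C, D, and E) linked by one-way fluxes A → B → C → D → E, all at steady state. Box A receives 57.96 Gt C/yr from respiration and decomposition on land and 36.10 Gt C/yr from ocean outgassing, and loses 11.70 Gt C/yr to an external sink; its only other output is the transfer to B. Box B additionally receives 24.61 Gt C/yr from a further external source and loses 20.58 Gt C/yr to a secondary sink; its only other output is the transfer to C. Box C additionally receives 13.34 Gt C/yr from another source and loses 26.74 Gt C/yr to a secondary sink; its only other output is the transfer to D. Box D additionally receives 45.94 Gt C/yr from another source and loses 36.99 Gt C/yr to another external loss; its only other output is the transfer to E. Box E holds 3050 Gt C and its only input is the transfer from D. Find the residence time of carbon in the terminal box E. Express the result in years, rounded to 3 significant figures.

Box A: F(A→B) = (57.96 + 36.10) − 11.70 = 82.360 Gt C/yr.
Box B: F(B→C) = (82.360 + 24.61) − 20.58 = 86.390 Gt C/yr.
Box C: F(C→D) = (86.390 + 13.34) − 26.74 = 72.990 Gt C/yr.
Box D: F(D→E) = (72.990 + 45.94) − 36.99 = 81.940 Gt C/yr.
Box E throughput = its input = 81.940 Gt C/yr; τ = 3050 / 81.940 = 37.22 yr.

37.2 yr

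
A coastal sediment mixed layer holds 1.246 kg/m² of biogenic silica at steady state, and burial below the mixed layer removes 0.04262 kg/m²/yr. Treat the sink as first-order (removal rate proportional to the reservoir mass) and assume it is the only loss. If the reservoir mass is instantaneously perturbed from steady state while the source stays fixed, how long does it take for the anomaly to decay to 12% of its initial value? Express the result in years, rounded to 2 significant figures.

For a linear reservoir the anomaly decays as exp(−t/τ) with τ = M/F = 1.246/0.04262 = 29.24 yr.
exp(−t/τ) = 0.12 ⇒ t = −τ ln(0.12) = 29.24 × 2.120 = 61.99 yr.

62 yr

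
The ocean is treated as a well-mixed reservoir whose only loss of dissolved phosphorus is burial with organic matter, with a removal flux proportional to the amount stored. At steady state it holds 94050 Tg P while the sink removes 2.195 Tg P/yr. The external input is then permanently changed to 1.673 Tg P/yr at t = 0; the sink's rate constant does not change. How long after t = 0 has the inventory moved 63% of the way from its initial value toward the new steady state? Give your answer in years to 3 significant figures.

42600 yr

τ = M₀/F₀ = 94050/2.195 = 42850 yr.
The remaining gap fraction is e^(−t/τ); 63% covered ⇒ e^(−t/τ) = 0.370.
t = −τ ln(0.370) = 42850 × 0.9943 = 42600 yr.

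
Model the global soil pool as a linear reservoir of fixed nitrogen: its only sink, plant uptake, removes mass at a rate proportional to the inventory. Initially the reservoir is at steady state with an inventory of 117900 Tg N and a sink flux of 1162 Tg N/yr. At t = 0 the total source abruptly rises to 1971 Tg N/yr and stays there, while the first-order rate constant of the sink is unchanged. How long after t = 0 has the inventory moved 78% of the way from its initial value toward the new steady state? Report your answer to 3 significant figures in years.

154 yr

τ = M₀/F₀ = 117900/1162 = 101.5 yr.
The remaining gap fraction is e^(−t/τ); 78% covered ⇒ e^(−t/τ) = 0.220.
t = −τ ln(0.220) = 101.5 × 1.514 = 153.6 yr.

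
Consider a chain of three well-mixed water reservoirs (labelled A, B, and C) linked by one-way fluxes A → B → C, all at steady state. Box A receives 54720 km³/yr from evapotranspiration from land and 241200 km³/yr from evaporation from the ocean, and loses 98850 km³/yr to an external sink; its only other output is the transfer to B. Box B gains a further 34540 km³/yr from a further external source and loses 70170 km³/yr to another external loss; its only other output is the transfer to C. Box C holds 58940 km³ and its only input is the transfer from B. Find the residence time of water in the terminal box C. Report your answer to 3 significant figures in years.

Box A: F(A→B) = (54720 + 241200) − 98850 = 197070 km³/yr.
Box B: F(B→C) = (197070 + 34540) − 70170 = 161440 km³/yr.
Box C throughput = its input = 161440 km³/yr; τ = 58940 / 161440 = 0.3651 yr.

0.365 yr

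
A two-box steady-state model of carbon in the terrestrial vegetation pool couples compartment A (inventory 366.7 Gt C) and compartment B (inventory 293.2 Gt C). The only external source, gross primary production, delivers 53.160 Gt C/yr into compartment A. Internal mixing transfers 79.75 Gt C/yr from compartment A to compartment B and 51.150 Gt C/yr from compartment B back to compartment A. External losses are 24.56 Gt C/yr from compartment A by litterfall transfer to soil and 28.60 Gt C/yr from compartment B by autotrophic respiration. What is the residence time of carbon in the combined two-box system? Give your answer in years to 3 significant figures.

12.4 yr

Residence time in the combined system uses the total inventory and the total *external* removal — internal exchanges between the two boxes cancel.
M_total = 366.7 + 293.2 = 659.90 Gt C.
ΣF_external_out = 24.56 + 28.60 = 53.160 Gt C/yr.
τ = M_total / ΣF_ext = 659.90 / 53.160 = 12.41 yr.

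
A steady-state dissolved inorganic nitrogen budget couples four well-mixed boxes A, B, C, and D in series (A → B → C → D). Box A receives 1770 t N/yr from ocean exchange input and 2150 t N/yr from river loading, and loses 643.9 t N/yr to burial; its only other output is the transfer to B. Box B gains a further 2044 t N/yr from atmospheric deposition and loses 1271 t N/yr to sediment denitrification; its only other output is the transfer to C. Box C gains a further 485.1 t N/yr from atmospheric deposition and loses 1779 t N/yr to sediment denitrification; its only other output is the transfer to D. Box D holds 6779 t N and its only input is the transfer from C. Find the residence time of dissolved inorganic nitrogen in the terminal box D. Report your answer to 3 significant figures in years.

Box A: F(A→B) = (1770 + 2150) − 643.9 = 3276.1 t N/yr.
Box B: F(B→C) = (3276.1 + 2044) − 1271 = 4049.1 t N/yr.
Box C: F(C→D) = (4049.1 + 485.1) − 1779 = 2755.2 t N/yr.
Box D throughput = its input = 2755.2 t N/yr; τ = 6779 / 2755.2 = 2.460 yr.

2.46 yr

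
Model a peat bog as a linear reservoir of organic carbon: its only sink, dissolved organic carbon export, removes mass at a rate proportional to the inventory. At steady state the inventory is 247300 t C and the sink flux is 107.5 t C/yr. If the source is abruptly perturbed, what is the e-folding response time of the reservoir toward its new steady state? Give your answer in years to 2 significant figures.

For a linear reservoir the response time equals the residence time τ = M/F.
τ = 247300 / 107.5 = 2300 yr.

2300 yr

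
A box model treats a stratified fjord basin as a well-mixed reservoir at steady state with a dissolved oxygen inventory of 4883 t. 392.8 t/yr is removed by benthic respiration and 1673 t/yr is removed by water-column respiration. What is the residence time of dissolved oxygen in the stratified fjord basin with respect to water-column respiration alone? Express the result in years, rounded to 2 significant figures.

Residence time with respect to a single sink: τ = M / F_sink.
τ = 4883 / 1673 = 2.919 yr.

2.9 yr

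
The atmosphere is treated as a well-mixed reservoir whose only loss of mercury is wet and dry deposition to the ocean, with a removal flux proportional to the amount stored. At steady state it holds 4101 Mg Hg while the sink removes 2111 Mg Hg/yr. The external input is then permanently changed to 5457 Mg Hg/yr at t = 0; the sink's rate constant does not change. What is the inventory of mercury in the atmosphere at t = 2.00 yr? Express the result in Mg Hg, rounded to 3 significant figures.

8280 Mg Hg

Residence time τ = M₀/F₀ = 1.943 yr. The eventual steady state is M_∞ = M₀·(F₁/F₀) = 4101 × 5457/2111 = 10601 Mg Hg.
The anomaly ΔM(t) = M(t) − M_∞ decays as ΔM₀·e^(−t/τ) with ΔM₀ = 4101 − 10601 = −6500 Mg Hg.
At t = 2.00 yr, e^(−t/τ) = e^(−1.030) = 0.3572, so ΔM = −2322 Mg Hg and M = 10601 − 2322 = 8279.4 Mg Hg.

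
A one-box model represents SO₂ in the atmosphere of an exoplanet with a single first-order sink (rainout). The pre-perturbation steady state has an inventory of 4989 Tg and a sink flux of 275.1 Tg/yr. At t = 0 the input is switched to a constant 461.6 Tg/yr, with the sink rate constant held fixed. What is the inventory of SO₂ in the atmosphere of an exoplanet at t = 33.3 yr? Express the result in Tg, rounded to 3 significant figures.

7830 Tg

The sink rate constant is k = F₀/M₀ = 275.1/4989 = 0.05514 yr⁻¹.
Solving dM/dt = F₁ − kM with M(0) = M₀ gives M(t) = F₁/k + (M₀ − F₁/k)·e^(−kt).
F₁/k = 461.6/0.05514 = 8371.2 Tg; kt = 0.05514 × 33.3 = 1.836, e^(−kt) = 0.1594.
M(33.3) = 8371.2 + (4989 − 8371.2) × 0.1594 = 8371.2 − 539.2 = 7832.0 Tg.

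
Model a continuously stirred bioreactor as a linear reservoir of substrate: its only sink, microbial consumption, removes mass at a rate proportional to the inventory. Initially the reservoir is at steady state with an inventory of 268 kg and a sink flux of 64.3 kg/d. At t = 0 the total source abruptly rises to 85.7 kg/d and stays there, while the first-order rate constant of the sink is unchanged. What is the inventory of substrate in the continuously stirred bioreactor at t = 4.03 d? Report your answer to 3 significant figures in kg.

The sink rate constant is k = F₀/M₀ = 64.3/268 = 0.2399 d⁻¹.
Solving dM/dt = F₁ − kM with M(0) = M₀ gives M(t) = F₁/k + (M₀ − F₁/k)·e^(−kt).
F₁/k = 85.7/0.2399 = 357.19 kg; kt = 0.2399 × 4.03 = 0.9669, e^(−kt) = 0.3803.
M(4.03) = 357.19 + (268 − 357.19) × 0.3803 = 357.19 − 33.92 = 323.28 kg.

323 kg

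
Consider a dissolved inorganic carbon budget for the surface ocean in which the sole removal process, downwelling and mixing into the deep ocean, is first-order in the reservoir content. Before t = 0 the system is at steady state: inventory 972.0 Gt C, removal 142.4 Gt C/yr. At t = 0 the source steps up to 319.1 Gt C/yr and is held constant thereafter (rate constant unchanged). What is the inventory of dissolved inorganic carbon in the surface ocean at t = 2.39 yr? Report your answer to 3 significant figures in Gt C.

1330 Gt C

The sink rate constant is k = F₀/M₀ = 142.4/972.0 = 0.1465 yr⁻¹.
Solving dM/dt = F₁ − kM with M(0) = M₀ gives M(t) = F₁/k + (M₀ − F₁/k)·e^(−kt).
F₁/k = 319.1/0.1465 = 2178.1 Gt C; kt = 0.1465 × 2.39 = 0.3501, e^(−kt) = 0.7046.
M(2.39) = 2178.1 + (972.0 − 2178.1) × 0.7046 = 2178.1 − 849.8 = 1328.3 Gt C.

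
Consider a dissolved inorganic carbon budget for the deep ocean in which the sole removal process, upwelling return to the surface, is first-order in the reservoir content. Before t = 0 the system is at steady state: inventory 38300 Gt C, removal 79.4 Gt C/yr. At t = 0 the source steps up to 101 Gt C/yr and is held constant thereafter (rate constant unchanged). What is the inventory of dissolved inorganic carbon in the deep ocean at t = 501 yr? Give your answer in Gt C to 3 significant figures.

45000 Gt C

τ = M₀/F₀ = 38300/79.4 = 482.4 yr; rate constant k = 1/τ.
New steady state M_∞ = F₁/k = F₁·τ = 101 × 482.4 = 48719 Gt C.
M(t) = M_∞ + (M₀ − M_∞)·e^(−t/τ); t/τ = 501/482.4 = 1.039, so e^(−t/τ) = 0.3539.
M(t) = 48719 − 10420 × 0.3539 = 45031 Gt C.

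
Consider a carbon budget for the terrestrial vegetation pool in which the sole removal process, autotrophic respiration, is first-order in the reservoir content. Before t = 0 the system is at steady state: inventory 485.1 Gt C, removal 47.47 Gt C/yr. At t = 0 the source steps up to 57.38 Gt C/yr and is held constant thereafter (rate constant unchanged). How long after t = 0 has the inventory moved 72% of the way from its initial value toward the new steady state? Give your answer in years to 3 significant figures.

τ = M₀/F₀ = 485.1/47.47 = 10.22 yr.
The remaining gap fraction is e^(−t/τ); 72% covered ⇒ e^(−t/τ) = 0.280.
t = −τ ln(0.280) = 10.22 × 1.273 = 13.01 yr.

13.0 yr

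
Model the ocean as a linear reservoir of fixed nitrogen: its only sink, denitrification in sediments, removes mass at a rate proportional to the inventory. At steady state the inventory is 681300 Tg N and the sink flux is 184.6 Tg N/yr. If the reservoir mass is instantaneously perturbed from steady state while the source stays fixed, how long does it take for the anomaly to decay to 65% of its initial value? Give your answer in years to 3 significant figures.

1590 yr

For a linear reservoir the anomaly decays as exp(−t/τ) with τ = M/F = 681300/184.6 = 3691 yr.
exp(−t/τ) = 0.65 ⇒ t = −τ ln(0.65) = 3691 × 0.4308 = 1590 yr.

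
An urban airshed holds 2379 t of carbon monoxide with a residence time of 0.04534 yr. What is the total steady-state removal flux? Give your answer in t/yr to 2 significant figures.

52000 t/yr

F = M / τ = 2379 / 0.04534 = 52470 t/yr.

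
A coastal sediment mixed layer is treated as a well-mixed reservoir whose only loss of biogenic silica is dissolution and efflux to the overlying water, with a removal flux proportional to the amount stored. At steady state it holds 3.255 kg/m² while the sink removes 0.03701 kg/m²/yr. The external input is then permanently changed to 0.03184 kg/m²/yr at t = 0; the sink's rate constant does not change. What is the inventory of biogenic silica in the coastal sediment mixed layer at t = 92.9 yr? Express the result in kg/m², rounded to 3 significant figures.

τ = M₀/F₀ = 3.255/0.03701 = 87.95 yr; rate constant k = 1/τ.
New steady state M_∞ = F₁/k = F₁·τ = 0.03184 × 87.95 = 2.8003 kg/m².
M(t) = M_∞ + (M₀ − M_∞)·e^(−t/τ); t/τ = 92.9/87.95 = 1.056, so e^(−t/τ) = 0.3477.
M(t) = 2.8003 + 0.4547 × 0.3477 = 2.9584 kg/m².

2.96 kg/m²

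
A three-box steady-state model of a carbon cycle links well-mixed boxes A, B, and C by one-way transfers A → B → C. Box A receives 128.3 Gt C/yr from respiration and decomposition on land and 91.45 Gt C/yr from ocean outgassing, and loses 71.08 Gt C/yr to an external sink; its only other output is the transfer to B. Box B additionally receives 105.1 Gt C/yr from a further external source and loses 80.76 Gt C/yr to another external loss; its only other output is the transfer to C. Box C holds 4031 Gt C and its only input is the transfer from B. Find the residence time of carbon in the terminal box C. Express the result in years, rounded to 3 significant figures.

Box A: F(A→B) = (128.3 + 91.45) − 71.08 = 148.67 Gt C/yr.
Box B: F(B→C) = (148.67 + 105.1) − 80.76 = 173.01 Gt C/yr.
Box C throughput = its input = 173.01 Gt C/yr; τ = 4031 / 173.01 = 23.30 yr.

23.3 yr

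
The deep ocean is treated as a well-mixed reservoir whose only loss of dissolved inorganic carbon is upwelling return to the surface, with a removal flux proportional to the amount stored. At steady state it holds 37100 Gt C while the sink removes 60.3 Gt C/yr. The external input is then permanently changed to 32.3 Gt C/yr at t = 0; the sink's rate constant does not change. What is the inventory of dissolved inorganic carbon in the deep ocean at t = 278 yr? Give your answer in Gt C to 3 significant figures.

30800 Gt C

Residence time τ = M₀/F₀ = 615.3 yr. The eventual steady state is M_∞ = M₀·(F₁/F₀) = 37100 × 32.3/60.3 = 19873 Gt C.
The anomaly ΔM(t) = M(t) − M_∞ decays as ΔM₀·e^(−t/τ) with ΔM₀ = 37100 − 19873 = 17230 Gt C.
At t = 278 yr, e^(−t/τ) = e^(−0.4518) = 0.6365, so ΔM = 10960 Gt C and M = 19873 + 10960 = 30837 Gt C.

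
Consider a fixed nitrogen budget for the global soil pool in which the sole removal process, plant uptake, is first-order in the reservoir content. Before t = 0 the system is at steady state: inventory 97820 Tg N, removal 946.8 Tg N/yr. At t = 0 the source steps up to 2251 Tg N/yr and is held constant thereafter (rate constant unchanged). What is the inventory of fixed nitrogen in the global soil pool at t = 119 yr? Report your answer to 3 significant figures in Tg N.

190000 Tg N

Residence time τ = M₀/F₀ = 103.3 yr. The eventual steady state is M_∞ = M₀·(F₁/F₀) = 97820 × 2251/946.8 = 232570 Tg N.
The anomaly ΔM(t) = M(t) − M_∞ decays as ΔM₀·e^(−t/τ) with ΔM₀ = 97820 − 232570 = −134700 Tg N.
At t = 119 yr, e^(−t/τ) = e^(−1.152) = 0.3161, so ΔM = −42590 Tg N and M = 232570 − 42590 = 189980 Tg N.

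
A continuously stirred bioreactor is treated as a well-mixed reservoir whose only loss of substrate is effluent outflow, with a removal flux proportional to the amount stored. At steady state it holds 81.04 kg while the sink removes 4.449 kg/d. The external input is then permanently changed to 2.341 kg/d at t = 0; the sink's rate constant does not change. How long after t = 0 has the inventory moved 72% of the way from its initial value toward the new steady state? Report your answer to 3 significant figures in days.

τ = M₀/F₀ = 81.04/4.449 = 18.22 d.
The remaining gap fraction is e^(−t/τ); 72% covered ⇒ e^(−t/τ) = 0.280.
t = −τ ln(0.280) = 18.22 × 1.273 = 23.19 d.

23.2 d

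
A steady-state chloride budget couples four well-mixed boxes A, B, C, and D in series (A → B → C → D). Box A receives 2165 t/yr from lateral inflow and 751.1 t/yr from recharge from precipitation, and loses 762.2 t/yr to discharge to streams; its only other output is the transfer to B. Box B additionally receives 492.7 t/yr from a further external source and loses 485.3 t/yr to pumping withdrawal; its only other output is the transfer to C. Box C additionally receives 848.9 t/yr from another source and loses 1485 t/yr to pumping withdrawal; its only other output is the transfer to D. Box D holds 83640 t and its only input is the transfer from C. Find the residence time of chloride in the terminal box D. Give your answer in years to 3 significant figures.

Box A: F(A→B) = (2165 + 751.1) − 762.2 = 2153.9 t/yr.
Box B: F(B→C) = (2153.9 + 492.7) − 485.3 = 2161.3 t/yr.
Box C: F(C→D) = (2161.3 + 848.9) − 1485 = 1525.2 t/yr.
Box D throughput = its input = 1525.2 t/yr; τ = 83640 / 1525.2 = 54.84 yr.

54.8 yr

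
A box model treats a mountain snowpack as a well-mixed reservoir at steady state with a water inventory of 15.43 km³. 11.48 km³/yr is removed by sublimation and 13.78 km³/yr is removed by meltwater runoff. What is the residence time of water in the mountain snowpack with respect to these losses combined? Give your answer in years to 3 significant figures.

0.611 yr

Total removal = 11.48 + 13.78 = 25.260 km³/yr.
τ = M / ΣF_out = 15.43 / 25.260 = 0.6108 yr.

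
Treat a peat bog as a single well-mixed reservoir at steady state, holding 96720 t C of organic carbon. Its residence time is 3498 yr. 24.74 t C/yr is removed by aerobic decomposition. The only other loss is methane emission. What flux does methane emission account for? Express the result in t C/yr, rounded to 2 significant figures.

2.9 t C/yr

Total removal F = M/τ = 96720 / 3498 = 27.65 t C/yr.
Methane emission = F − (24.74) = 27.65 − 24.74 = 2.910 t C/yr.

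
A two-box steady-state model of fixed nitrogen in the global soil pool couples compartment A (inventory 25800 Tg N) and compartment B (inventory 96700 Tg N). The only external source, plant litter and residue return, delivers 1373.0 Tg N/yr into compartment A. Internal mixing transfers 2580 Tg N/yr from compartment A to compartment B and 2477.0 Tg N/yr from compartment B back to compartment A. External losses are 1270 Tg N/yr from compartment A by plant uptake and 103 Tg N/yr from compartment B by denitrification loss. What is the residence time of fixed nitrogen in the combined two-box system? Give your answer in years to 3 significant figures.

89.2 yr

For the system as a whole, the A↔B exchange is internal and contributes nothing to the throughput; only the external sinks remove mass.
M_total = 25800 + 96700 = 122500 Tg N.
ΣF_external_out = 1270 + 103 = 1373.0 Tg N/yr.
τ = M_total / ΣF_ext = 122500 / 1373.0 = 89.22 yr.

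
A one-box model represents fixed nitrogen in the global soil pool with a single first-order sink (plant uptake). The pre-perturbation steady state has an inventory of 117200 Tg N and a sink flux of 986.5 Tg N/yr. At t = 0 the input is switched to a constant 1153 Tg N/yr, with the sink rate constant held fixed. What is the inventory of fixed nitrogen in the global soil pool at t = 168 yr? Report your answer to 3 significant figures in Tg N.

τ = M₀/F₀ = 117200/986.5 = 118.8 yr; rate constant k = 1/τ.
New steady state M_∞ = F₁/k = F₁·τ = 1153 × 118.8 = 136980 Tg N.
M(t) = M_∞ + (M₀ − M_∞)·e^(−t/τ); t/τ = 168/118.8 = 1.414, so e^(−t/τ) = 0.2431.
M(t) = 136980 − 19780 × 0.2431 = 132170 Tg N.

132000 Tg N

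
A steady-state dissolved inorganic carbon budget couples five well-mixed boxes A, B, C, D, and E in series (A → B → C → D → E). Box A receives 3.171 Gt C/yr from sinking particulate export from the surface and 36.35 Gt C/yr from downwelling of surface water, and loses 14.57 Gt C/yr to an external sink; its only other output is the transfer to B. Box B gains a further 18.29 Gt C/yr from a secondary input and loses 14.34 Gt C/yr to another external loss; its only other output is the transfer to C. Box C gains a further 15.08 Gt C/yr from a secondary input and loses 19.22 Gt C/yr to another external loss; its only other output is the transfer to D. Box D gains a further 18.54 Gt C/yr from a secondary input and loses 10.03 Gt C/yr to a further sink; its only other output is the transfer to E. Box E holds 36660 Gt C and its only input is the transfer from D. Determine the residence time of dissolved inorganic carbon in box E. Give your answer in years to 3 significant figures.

1100 yr

Box A: F(A→B) = (3.171 + 36.35) − 14.57 = 24.951 Gt C/yr.
Box B: F(B→C) = (24.951 + 18.29) − 14.34 = 28.901 Gt C/yr.
Box C: F(C→D) = (28.901 + 15.08) − 19.22 = 24.761 Gt C/yr.
Box D: F(D→E) = (24.761 + 18.54) − 10.03 = 33.271 Gt C/yr.
Box E throughput = its input = 33.271 Gt C/yr; τ = 36660 / 33.271 = 1102 yr.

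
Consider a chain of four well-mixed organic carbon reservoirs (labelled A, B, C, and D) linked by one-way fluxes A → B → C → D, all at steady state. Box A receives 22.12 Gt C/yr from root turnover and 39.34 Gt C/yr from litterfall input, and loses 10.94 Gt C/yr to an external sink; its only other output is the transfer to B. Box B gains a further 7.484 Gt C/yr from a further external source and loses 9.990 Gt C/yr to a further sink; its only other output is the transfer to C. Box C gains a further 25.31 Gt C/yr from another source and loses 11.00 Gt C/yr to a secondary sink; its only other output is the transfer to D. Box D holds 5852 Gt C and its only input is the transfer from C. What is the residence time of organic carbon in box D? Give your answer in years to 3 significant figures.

93.9 yr

Box A: F(A→B) = (22.12 + 39.34) − 10.94 = 50.520 Gt C/yr.
Box B: F(B→C) = (50.520 + 7.484) − 9.990 = 48.014 Gt C/yr.
Box C: F(C→D) = (48.014 + 25.31) − 11.00 = 62.324 Gt C/yr.
Box D throughput = its input = 62.324 Gt C/yr; τ = 5852 / 62.324 = 93.90 yr.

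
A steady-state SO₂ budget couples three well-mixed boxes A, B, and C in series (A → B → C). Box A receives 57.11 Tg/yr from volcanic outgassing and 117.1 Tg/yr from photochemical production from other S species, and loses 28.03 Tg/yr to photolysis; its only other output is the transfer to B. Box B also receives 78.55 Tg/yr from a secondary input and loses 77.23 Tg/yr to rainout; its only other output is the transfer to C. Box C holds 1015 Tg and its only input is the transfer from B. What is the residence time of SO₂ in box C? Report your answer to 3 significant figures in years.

Box A: F(A→B) = (57.11 + 117.1) − 28.03 = 146.18 Tg/yr.
Box B: F(B→C) = (146.18 + 78.55) − 77.23 = 147.50 Tg/yr.
Box C throughput = its input = 147.50 Tg/yr; τ = 1015 / 147.50 = 6.881 yr.

6.88 yr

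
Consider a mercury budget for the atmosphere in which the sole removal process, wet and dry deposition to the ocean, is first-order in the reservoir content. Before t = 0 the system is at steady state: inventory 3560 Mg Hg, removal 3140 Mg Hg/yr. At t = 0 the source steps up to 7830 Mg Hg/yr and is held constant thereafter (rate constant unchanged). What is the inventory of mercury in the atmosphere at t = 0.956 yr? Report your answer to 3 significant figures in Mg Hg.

6590 Mg Hg

The sink rate constant is k = F₀/M₀ = 3140/3560 = 0.8820 yr⁻¹.
Solving dM/dt = F₁ − kM with M(0) = M₀ gives M(t) = F₁/k + (M₀ − F₁/k)·e^(−kt).
F₁/k = 7830/0.8820 = 8877.3 Mg Hg; kt = 0.8820 × 0.956 = 0.8432, e^(−kt) = 0.4303.
M(0.956) = 8877.3 + (3560 − 8877.3) × 0.4303 = 8877.3 − 2288 = 6589.1 Mg Hg.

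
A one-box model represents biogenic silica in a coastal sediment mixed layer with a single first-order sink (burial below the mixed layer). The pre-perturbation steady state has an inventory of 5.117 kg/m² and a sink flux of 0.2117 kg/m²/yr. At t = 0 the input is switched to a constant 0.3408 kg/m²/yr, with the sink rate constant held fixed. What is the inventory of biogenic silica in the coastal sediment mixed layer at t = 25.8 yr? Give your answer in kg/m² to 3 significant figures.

The sink rate constant is k = F₀/M₀ = 0.2117/5.117 = 0.04137 yr⁻¹.
Solving dM/dt = F₁ − kM with M(0) = M₀ gives M(t) = F₁/k + (M₀ − F₁/k)·e^(−kt).
F₁/k = 0.3408/0.04137 = 8.2375 kg/m²; kt = 0.04137 × 25.8 = 1.067, e^(−kt) = 0.3439.
M(25.8) = 8.2375 + (5.117 − 8.2375) × 0.3439 = 8.2375 − 1.073 = 7.1643 kg/m².

7.16 kg/m²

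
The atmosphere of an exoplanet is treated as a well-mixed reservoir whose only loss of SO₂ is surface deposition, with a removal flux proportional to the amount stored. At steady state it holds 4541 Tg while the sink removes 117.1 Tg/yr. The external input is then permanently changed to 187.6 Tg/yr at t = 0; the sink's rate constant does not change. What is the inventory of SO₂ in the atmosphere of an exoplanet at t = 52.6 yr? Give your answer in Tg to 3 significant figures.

Residence time τ = M₀/F₀ = 38.78 yr. The eventual steady state is M_∞ = M₀·(F₁/F₀) = 4541 × 187.6/117.1 = 7274.9 Tg.
The anomaly ΔM(t) = M(t) − M_∞ decays as ΔM₀·e^(−t/τ) with ΔM₀ = 4541 − 7274.9 = −2734 Tg.
At t = 52.6 yr, e^(−t/τ) = e^(−1.356) = 0.2576, so ΔM = −704.2 Tg and M = 7274.9 − 704.2 = 6570.7 Tg.

6570 Tg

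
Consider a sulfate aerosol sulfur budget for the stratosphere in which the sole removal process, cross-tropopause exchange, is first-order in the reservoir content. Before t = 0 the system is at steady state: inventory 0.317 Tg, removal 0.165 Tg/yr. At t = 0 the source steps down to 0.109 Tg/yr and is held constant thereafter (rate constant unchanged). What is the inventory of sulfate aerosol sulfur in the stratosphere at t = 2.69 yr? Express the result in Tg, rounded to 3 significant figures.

0.236 Tg

Residence time τ = M₀/F₀ = 1.921 yr. The eventual steady state is M_∞ = M₀·(F₁/F₀) = 0.317 × 0.109/0.165 = 0.20941 Tg.
The anomaly ΔM(t) = M(t) − M_∞ decays as ΔM₀·e^(−t/τ) with ΔM₀ = 0.317 − 0.20941 = 0.1076 Tg.
At t = 2.69 yr, e^(−t/τ) = e^(−1.400) = 0.2466, so ΔM = 0.02653 Tg and M = 0.20941 + 0.02653 = 0.23594 Tg.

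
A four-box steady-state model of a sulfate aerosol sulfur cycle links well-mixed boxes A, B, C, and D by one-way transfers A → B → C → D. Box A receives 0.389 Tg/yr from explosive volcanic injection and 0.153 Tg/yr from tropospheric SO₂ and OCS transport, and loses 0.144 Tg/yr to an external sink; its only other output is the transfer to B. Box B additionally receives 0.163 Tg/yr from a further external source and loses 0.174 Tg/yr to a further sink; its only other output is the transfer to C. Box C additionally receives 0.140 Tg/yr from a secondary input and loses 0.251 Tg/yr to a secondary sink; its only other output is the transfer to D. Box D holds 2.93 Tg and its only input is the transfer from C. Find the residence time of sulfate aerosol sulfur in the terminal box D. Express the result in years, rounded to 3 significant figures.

Box A: F(A→B) = (0.389 + 0.153) − 0.144 = 0.39800 Tg/yr.
Box B: F(B→C) = (0.39800 + 0.163) − 0.174 = 0.38700 Tg/yr.
Box C: F(C→D) = (0.38700 + 0.140) − 0.251 = 0.27600 Tg/yr.
Box D throughput = its input = 0.27600 Tg/yr; τ = 2.93 / 0.27600 = 10.62 yr.

10.6 yr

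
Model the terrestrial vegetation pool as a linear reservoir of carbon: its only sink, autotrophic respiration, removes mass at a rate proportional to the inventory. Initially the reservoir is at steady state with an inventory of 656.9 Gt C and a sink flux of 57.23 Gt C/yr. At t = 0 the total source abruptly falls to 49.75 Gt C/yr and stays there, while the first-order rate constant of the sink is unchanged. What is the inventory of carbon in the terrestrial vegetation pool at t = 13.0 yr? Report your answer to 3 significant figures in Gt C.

599 Gt C

Residence time τ = M₀/F₀ = 11.48 yr. The eventual steady state is M_∞ = M₀·(F₁/F₀) = 656.9 × 49.75/57.23 = 571.04 Gt C.
The anomaly ΔM(t) = M(t) − M_∞ decays as ΔM₀·e^(−t/τ) with ΔM₀ = 656.9 − 571.04 = 85.86 Gt C.
At t = 13.0 yr, e^(−t/τ) = e^(−1.133) = 0.3222, so ΔM = 27.66 Gt C and M = 571.04 + 27.66 = 598.71 Gt C.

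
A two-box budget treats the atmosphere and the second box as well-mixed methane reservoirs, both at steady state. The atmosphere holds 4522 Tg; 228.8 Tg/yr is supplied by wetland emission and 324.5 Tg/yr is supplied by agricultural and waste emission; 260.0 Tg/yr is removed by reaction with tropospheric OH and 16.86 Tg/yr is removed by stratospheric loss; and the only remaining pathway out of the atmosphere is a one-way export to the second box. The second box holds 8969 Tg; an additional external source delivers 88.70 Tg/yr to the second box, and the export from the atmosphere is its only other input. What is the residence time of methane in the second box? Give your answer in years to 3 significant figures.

24.6 yr

Balance the atmosphere: ΣF_in = 228.8 + 324.5 = 553.30 Tg/yr.
Export to the second box = ΣF_in − (260.0 + 16.86) = 276.44 Tg/yr.
Total input to the second box = 276.44 + 88.70 = 365.14 Tg/yr; at steady state this equals its total output.
τ = M / F = 8969 / 365.14 = 24.56 yr.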